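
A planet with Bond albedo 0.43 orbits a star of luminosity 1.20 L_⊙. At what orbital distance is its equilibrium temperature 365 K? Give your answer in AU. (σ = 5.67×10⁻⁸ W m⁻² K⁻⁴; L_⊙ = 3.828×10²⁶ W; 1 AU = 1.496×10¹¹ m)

d ≈ 0.481 AU

L = 1.20 × 3.828×10²⁶ = 4.59×10²⁶ W.
From T_eq⁴ = L(1−A)/(16πσd²): d = √[L(1−A)/(16πσT_eq⁴)].
d = √[4.59×10²⁶ × 0.57 / (16π × 5.67×10⁻⁸ × (365)⁴)] = 7.19×10¹⁰ m = 0.481 AU.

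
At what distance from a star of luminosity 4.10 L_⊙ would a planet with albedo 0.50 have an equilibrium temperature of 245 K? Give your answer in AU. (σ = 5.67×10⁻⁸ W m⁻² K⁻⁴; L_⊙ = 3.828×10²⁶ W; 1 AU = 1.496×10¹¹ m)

d ≈ 1.85 AU

L = 4.10 × 3.828×10²⁶ = 1.57×10²⁷ W.
From T_eq⁴ = L(1−A)/(16πσd²): d = √[L(1−A)/(16πσT_eq⁴)].
d = √[1.57×10²⁷ × 0.50 / (16π × 5.67×10⁻⁸ × (245)⁴)] = 2.76×10¹¹ m = 1.85 AU.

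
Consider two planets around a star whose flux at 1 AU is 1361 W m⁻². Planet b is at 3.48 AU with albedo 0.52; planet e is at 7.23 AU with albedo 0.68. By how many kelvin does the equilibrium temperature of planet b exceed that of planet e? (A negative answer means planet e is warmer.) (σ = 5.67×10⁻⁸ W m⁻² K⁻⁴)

T_eq = [S₀(1−A)/(4σd²)]^(1/4), so T ∝ (1−A)^(1/4) / √d.
T₁ = [1361×0.48/(4×5.67×10⁻⁸×3.48²)]^(1/4) = 124.19 K.
T₂ = [1361×0.32/(4×5.67×10⁻⁸×7.23²)]^(1/4) = 77.85 K.

ΔT ≈ 46.3 K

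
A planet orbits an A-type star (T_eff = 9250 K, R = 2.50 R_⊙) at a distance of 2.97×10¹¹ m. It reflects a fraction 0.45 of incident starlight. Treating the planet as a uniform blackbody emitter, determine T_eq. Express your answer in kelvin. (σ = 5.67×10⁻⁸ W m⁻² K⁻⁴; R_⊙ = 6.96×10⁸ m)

T_eq ≈ 431 K

R_⋆ = 2.50 × 6.96×10⁸ = 1.74×10⁹ m.
L = 4πR_⋆²σT_⋆⁴ = 4π(1.74×10⁹)² × 5.67×10⁻⁸ × (9250)⁴ = 1.58×10²⁸ W.
S = L/(4πd²) = 1.42×10⁴ W m⁻².
Energy balance: absorbed = emitted ⇒ πR²·S(1−A) = 4πR²·σT_eq⁴, so T_eq⁴ = S(1−A)/(4σ).
T_eq = [1.42×10⁴ × 0.55 / (4 × 5.67×10⁻⁸)]^(1/4) = (3.46×10¹⁰)^(1/4) = 431 K.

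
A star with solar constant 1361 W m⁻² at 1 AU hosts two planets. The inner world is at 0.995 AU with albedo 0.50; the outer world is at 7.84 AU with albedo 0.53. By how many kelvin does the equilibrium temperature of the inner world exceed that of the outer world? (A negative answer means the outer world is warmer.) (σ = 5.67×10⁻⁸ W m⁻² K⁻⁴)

ΔT ≈ 152.3 K

T_eq = [S₀(1−A)/(4σd²)]^(1/4), so T ∝ (1−A)^(1/4) / √d.
T₁ = [1361×0.50/(4×5.67×10⁻⁸×0.995²)]^(1/4) = 234.63 K.
T₂ = [1361×0.47/(4×5.67×10⁻⁸×7.84²)]^(1/4) = 82.30 K.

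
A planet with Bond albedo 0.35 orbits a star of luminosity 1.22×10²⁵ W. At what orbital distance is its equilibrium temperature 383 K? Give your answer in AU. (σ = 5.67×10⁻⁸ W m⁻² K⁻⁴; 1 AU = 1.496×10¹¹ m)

From T_eq⁴ = L(1−A)/(16πσd²): d = √[L(1−A)/(16πσT_eq⁴)].
d = √[1.22×10²⁵ × 0.65 / (16π × 5.67×10⁻⁸ × (383)⁴)] = 1.14×10¹⁰ m = 0.0760 AU.

d ≈ 0.0760 AU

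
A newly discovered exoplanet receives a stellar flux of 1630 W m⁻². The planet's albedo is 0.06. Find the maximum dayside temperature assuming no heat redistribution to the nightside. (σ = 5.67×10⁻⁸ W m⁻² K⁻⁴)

T_ss ≈ 405 K

With no redistribution each surface element balances locally: S(1−A) = σT⁴.
T = [1630 × 0.94 / 5.67×10⁻⁸]^(1/4) = (2.70×10¹⁰)^(1/4) = 405 K.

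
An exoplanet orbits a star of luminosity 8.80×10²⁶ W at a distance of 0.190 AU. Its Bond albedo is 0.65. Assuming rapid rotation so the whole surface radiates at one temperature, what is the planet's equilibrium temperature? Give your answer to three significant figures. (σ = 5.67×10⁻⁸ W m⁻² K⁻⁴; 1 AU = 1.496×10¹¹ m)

T_eq ≈ 605 K

d = 0.190 AU = 2.84×10¹⁰ m.
Flux: S = L/(4πd²) = 8.80×10²⁶/(4π×(2.84×10¹⁰)²) = 8.67×10⁴ W m⁻².
Energy balance: absorbed = emitted ⇒ πR²·S(1−A) = 4πR²·σT_eq⁴, so T_eq⁴ = S(1−A)/(4σ).
T_eq = [8.67×10⁴ × 0.35 / (4 × 5.67×10⁻⁸)]^(1/4) = (1.34×10¹¹)^(1/4) = 605 K.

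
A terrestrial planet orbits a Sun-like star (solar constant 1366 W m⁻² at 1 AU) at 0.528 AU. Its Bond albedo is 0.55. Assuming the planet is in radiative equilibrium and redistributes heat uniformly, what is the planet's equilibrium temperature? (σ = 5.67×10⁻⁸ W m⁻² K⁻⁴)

Flux at 0.528 AU: S = 1366/0.528² = 4900 W m⁻².
Energy balance: absorbed = emitted ⇒ πR²·S(1−A) = 4πR²·σT_eq⁴, so T_eq⁴ = S(1−A)/(4σ).
T_eq = [4900 × 0.45 / (4 × 5.67×10⁻⁸)]^(1/4) = (9.72×10⁹)^(1/4) = 314 K.

T_eq ≈ 314 K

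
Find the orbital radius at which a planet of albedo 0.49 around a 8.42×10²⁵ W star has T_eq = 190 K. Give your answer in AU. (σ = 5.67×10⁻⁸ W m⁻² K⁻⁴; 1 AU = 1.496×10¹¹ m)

From T_eq⁴ = L(1−A)/(16πσd²): d = √[L(1−A)/(16πσT_eq⁴)].
d = √[8.42×10²⁵ × 0.51 / (16π × 5.67×10⁻⁸ × (190)⁴)] = 1.08×10¹¹ m = 0.719 AU.

d ≈ 0.719 AU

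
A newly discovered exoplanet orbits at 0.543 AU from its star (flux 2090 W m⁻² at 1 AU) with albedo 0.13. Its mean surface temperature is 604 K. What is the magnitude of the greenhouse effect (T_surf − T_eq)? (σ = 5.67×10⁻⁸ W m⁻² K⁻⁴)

S = 2090/0.543² = 7088 W m⁻².
T_eq = [S(1−A)/(4σ)]^(1/4) = [7088×0.87/(4×5.67×10⁻⁸)]^(1/4) = 406.1 K.
ΔT = T_surf − T_eq = 604 − 406.1.

ΔT ≈ 197.9 K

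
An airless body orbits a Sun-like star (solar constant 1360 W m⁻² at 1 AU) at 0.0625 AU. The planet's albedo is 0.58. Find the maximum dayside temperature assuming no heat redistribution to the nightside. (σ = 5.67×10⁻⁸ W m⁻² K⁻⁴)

Flux at 0.0625 AU: S = 1360/0.0625² = 3.48×10⁵ W m⁻².
With no redistribution each surface element balances locally: S(1−A) = σT⁴.
T = [3.48×10⁵ × 0.42 / 5.67×10⁻⁸]^(1/4) = (2.58×10¹²)^(1/4) = 1270 K.

T_ss ≈ 1270 K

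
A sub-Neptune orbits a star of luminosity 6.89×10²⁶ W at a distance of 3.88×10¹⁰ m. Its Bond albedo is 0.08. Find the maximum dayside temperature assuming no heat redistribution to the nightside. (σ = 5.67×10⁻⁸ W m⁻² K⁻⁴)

Flux: S = L/(4πd²) = 6.89×10²⁶/(4π×(3.88×10¹⁰)²) = 3.64×10⁴ W m⁻².
With no redistribution each surface element balances locally: S(1−A) = σT⁴.
T = [3.64×10⁴ × 0.92 / 5.67×10⁻⁸]^(1/4) = (5.91×10¹¹)^(1/4) = 877 K.

T_ss ≈ 877 K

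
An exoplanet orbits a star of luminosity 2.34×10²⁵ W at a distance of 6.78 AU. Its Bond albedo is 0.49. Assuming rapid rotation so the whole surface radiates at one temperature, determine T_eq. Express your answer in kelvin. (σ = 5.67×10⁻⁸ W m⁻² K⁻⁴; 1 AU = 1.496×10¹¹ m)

T_eq ≈ 44.9 K

d = 6.78 AU = 1.01×10¹² m.
Flux: S = L/(4πd²) = 2.34×10²⁵/(4π×(1.01×10¹²)²) = 1.81 W m⁻².
Energy balance: absorbed = emitted ⇒ πR²·S(1−A) = 4πR²·σT_eq⁴, so T_eq⁴ = S(1−A)/(4σ).
T_eq = [1.81 × 0.51 / (4 × 5.67×10⁻⁸)]^(1/4) = (4.07×10⁶)^(1/4) = 44.9 K.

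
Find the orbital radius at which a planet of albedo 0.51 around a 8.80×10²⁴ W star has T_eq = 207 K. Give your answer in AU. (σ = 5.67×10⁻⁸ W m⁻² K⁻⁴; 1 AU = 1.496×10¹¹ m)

d ≈ 0.192 AU

From T_eq⁴ = L(1−A)/(16πσd²): d = √[L(1−A)/(16πσT_eq⁴)].
d = √[8.80×10²⁴ × 0.49 / (16π × 5.67×10⁻⁸ × (207)⁴)] = 2.87×10¹⁰ m = 0.192 AU.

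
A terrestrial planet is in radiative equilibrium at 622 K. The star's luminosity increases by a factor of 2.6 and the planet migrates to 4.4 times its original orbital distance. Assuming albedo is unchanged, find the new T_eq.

T_eq ∝ L^(1/4) · d^(−1/2).
T′ = 622 × 2.6^(1/4) / 4.4^(1/2) = 377 K.

T_eq ≈ 377 K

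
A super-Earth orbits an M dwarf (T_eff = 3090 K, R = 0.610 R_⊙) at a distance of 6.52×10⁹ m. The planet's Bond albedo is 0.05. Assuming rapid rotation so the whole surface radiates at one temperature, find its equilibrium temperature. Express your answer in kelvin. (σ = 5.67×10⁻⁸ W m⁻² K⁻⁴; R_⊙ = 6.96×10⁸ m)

R_⋆ = 0.610 × 6.96×10⁸ = 4.25×10⁸ m.
L = 4πR_⋆²σT_⋆⁴ = 4π(4.25×10⁸)² × 5.67×10⁻⁸ × (3090)⁴ = 1.17×10²⁵ W.
S = L/(4πd²) = 2.19×10⁴ W m⁻².
Energy balance: absorbed = emitted ⇒ πR²·S(1−A) = 4πR²·σT_eq⁴, so T_eq⁴ = S(1−A)/(4σ).
T_eq = [2.19×10⁴ × 0.95 / (4 × 5.67×10⁻⁸)]^(1/4) = (9.18×10¹⁰)^(1/4) = 550 K.

T_eq ≈ 550 K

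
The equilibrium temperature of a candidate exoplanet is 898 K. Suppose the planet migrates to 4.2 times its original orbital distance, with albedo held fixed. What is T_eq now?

T_eq ∝ L^(1/4) · d^(−1/2).
T′ = 898 / 4.2^(1/2) = 438 K.

T_eq ≈ 438 K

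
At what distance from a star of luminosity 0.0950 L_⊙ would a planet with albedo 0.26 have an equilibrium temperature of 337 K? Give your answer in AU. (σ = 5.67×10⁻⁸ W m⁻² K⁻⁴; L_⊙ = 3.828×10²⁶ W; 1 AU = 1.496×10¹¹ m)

L = 0.0950 × 3.828×10²⁶ = 3.64×10²⁵ W.
From T_eq⁴ = L(1−A)/(16πσd²): d = √[L(1−A)/(16πσT_eq⁴)].
d = √[3.64×10²⁵ × 0.74 / (16π × 5.67×10⁻⁸ × (337)⁴)] = 2.71×10¹⁰ m = 0.181 AU.

d ≈ 0.181 AU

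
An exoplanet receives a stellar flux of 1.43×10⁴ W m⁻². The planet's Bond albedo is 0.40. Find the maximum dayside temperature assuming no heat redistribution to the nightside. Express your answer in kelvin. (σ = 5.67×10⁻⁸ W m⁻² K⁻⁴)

With no redistribution each surface element balances locally: S(1−A) = σT⁴.
T = [1.43×10⁴ × 0.60 / 5.67×10⁻⁸]^(1/4) = (1.51×10¹¹)^(1/4) = 624 K.

T_ss ≈ 624 K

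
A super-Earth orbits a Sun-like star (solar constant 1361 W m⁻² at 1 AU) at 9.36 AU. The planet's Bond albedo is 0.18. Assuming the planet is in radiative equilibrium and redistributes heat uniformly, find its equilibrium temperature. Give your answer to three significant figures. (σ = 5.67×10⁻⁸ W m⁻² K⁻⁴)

T_eq ≈ 86.6 K

Flux at 9.36 AU: S = 1361/9.36² = 15.5 W m⁻².
Energy balance: absorbed = emitted ⇒ πR²·S(1−A) = 4πR²·σT_eq⁴, so T_eq⁴ = S(1−A)/(4σ).
T_eq = [15.5 × 0.82 / (4 × 5.67×10⁻⁸)]^(1/4) = (5.62×10⁷)^(1/4) = 86.6 K.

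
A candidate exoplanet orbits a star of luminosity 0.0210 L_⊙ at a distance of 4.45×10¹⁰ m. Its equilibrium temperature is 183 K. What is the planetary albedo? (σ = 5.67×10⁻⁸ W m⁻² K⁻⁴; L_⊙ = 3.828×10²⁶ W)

L = 0.0210 × 3.828×10²⁶ = 8.04×10²⁴ W.
Flux: S = L/(4πd²) = 8.04×10²⁴/(4π×(4.45×10¹⁰)²) = 323 W m⁻².
From T_eq⁴ = S(1−A)/(4σ): 1−A = 4σT_eq⁴/S.
1−A = 4 × 5.67×10⁻⁸ × (183)⁴ / 323 = 0.787.

A ≈ 0.21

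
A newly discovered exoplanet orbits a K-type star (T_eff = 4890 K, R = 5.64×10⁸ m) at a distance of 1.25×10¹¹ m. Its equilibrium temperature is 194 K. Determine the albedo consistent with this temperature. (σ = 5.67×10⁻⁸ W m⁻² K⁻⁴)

A ≈ 0.51

L = 4πR_⋆²σT_⋆⁴ = 4π(5.64×10⁸)² × 5.67×10⁻⁸ × (4890)⁴ = 1.30×10²⁶ W.
S = L/(4πd²) = 660 W m⁻².
From T_eq⁴ = S(1−A)/(4σ): 1−A = 4σT_eq⁴/S.
1−A = 4 × 5.67×10⁻⁸ × (194)⁴ / 660 = 0.487.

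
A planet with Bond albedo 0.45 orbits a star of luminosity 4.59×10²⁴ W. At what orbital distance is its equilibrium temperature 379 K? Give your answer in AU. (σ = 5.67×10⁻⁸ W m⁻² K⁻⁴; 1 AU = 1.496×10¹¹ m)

d ≈ 0.0438 AU

From T_eq⁴ = L(1−A)/(16πσd²): d = √[L(1−A)/(16πσT_eq⁴)].
d = √[4.59×10²⁴ × 0.55 / (16π × 5.67×10⁻⁸ × (379)⁴)] = 6.55×10⁹ m = 0.0438 AU.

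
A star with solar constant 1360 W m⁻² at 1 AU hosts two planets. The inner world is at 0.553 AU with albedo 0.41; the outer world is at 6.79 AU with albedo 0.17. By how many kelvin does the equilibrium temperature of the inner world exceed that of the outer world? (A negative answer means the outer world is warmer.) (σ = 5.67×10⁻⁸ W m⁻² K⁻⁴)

ΔT ≈ 226.0 K

T_eq = [S₀(1−A)/(4σd²)]^(1/4), so T ∝ (1−A)^(1/4) / √d.
T₁ = [1360×0.59/(4×5.67×10⁻⁸×0.553²)]^(1/4) = 327.96 K.
T₂ = [1360×0.83/(4×5.67×10⁻⁸×6.79²)]^(1/4) = 101.93 K.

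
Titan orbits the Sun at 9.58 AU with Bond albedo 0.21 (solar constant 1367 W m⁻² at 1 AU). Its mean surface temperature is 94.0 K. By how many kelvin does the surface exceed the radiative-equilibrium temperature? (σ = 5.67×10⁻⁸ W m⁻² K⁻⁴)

ΔT ≈ 9.1 K

S = 1367/9.58² = 14.89 W m⁻².
T_eq = [S(1−A)/(4σ)]^(1/4) = [14.89×0.79/(4×5.67×10⁻⁸)]^(1/4) = 84.9 K.
ΔT = T_surf − T_eq = 94 − 84.9.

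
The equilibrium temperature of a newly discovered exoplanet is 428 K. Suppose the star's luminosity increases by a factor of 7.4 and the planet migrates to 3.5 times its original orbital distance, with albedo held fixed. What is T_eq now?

T_eq ∝ L^(1/4) · d^(−1/2).
T′ = 428 × 7.4^(1/4) / 3.5^(1/2) = 377 K.

T_eq ≈ 377 K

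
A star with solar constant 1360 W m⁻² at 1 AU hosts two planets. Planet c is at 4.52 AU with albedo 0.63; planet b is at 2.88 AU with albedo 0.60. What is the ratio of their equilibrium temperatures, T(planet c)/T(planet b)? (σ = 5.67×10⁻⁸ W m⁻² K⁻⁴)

T_eq = [S₀(1−A)/(4σd²)]^(1/4), so T ∝ (1−A)^(1/4) / √d.
T₁ = [1360×0.37/(4×5.67×10⁻⁸×4.52²)]^(1/4) = 102.08 K.
T₂ = [1360×0.40/(4×5.67×10⁻⁸×2.88²)]^(1/4) = 130.40 K.

T₁/T₂ ≈ 0.783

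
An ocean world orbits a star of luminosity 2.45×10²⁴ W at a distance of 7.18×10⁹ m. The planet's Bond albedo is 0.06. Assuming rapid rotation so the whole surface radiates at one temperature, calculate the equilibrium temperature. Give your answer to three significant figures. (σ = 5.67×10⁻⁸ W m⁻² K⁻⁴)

Flux: S = L/(4πd²) = 2.45×10²⁴/(4π×(7.18×10⁹)²) = 3780 W m⁻².
Energy balance: absorbed = emitted ⇒ πR²·S(1−A) = 4πR²·σT_eq⁴, so T_eq⁴ = S(1−A)/(4σ).
T_eq = [3780 × 0.94 / (4 × 5.67×10⁻⁸)]^(1/4) = (1.57×10¹⁰)^(1/4) = 354 K.

T_eq ≈ 354 K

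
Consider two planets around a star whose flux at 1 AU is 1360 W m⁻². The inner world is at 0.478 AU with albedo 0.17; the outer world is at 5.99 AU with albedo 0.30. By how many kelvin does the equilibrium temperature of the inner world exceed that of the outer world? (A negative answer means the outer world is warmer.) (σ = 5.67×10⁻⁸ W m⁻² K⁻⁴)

T_eq = [S₀(1−A)/(4σd²)]^(1/4), so T ∝ (1−A)^(1/4) / √d.
T₁ = [1360×0.83/(4×5.67×10⁻⁸×0.478²)]^(1/4) = 384.18 K.
T₂ = [1360×0.70/(4×5.67×10⁻⁸×5.99²)]^(1/4) = 104.00 K.

ΔT ≈ 280.2 K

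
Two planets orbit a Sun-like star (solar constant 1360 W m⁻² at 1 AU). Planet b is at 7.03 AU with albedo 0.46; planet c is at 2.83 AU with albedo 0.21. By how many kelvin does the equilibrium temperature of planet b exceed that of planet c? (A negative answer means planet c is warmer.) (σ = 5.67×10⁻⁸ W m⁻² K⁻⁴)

ΔT ≈ -66.0 K

T_eq = [S₀(1−A)/(4σd²)]^(1/4), so T ∝ (1−A)^(1/4) / √d.
T₁ = [1360×0.54/(4×5.67×10⁻⁸×7.03²)]^(1/4) = 89.97 K.
T₂ = [1360×0.79/(4×5.67×10⁻⁸×2.83²)]^(1/4) = 155.95 K.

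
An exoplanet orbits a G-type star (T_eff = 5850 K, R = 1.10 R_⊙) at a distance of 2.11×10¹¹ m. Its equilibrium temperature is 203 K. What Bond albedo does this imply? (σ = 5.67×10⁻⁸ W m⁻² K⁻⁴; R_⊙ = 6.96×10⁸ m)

A ≈ 0.56

R_⋆ = 1.10 × 6.96×10⁸ = 7.66×10⁸ m.
L = 4πR_⋆²σT_⋆⁴ = 4π(7.66×10⁸)² × 5.67×10⁻⁸ × (5850)⁴ = 4.89×10²⁶ W.
S = L/(4πd²) = 874 W m⁻².
From T_eq⁴ = S(1−A)/(4σ): 1−A = 4σT_eq⁴/S.
1−A = 4 × 5.67×10⁻⁸ × (203)⁴ / 874 = 0.441.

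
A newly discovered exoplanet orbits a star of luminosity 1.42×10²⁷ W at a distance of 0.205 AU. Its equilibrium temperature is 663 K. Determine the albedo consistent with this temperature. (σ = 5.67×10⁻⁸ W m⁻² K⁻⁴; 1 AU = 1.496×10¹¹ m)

d = 0.205 AU = 3.07×10¹⁰ m.
Flux: S = L/(4πd²) = 1.42×10²⁷/(4π×(3.07×10¹⁰)²) = 1.20×10⁵ W m⁻².
From T_eq⁴ = S(1−A)/(4σ): 1−A = 4σT_eq⁴/S.
1−A = 4 × 5.67×10⁻⁸ × (663)⁴ / 1.20×10⁵ = 0.365.

A ≈ 0.64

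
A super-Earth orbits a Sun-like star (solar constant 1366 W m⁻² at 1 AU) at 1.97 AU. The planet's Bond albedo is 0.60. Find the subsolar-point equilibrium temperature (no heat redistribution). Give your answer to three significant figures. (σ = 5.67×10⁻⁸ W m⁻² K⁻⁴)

Flux at 1.97 AU: S = 1366/1.97² = 352 W m⁻².
At the subsolar point the surface absorbs S(1−A) and emits σT⁴ per unit area — no factor of 4, since only the local patch is in balance.
T = [352 × 0.40 / 5.67×10⁻⁸]^(1/4) = (2.48×10⁹)^(1/4) = 223 K.

T_ss ≈ 223 K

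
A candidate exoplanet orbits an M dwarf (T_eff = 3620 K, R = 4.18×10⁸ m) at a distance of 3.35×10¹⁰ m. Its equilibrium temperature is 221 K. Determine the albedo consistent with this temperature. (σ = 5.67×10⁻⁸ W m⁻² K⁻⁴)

L = 4πR_⋆²σT_⋆⁴ = 4π(4.18×10⁸)² × 5.67×10⁻⁸ × (3620)⁴ = 2.14×10²⁵ W.
S = L/(4πd²) = 1520 W m⁻².
From T_eq⁴ = S(1−A)/(4σ): 1−A = 4σT_eq⁴/S.
1−A = 4 × 5.67×10⁻⁸ × (221)⁴ / 1520 = 0.357.

A ≈ 0.64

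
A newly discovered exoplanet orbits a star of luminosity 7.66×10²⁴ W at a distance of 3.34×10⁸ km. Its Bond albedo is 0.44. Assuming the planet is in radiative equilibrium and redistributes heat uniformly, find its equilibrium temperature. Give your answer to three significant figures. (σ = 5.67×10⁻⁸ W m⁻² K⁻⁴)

T_eq ≈ 60.6 K

d = 3.34×10⁸ km = 3.34×10¹¹ m.
Flux: S = L/(4πd²) = 7.66×10²⁴/(4π×(3.34×10¹¹)²) = 5.46 W m⁻².
Energy balance: absorbed = emitted ⇒ πR²·S(1−A) = 4πR²·σT_eq⁴, so T_eq⁴ = S(1−A)/(4σ).
T_eq = [5.46 × 0.56 / (4 × 5.67×10⁻⁸)]^(1/4) = (1.35×10⁷)^(1/4) = 60.6 K.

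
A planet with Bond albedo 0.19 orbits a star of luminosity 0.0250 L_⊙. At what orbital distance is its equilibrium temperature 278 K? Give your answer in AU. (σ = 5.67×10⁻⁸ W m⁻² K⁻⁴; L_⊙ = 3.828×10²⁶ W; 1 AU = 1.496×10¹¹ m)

L = 0.0250 × 3.828×10²⁶ = 9.57×10²⁴ W.
From T_eq⁴ = L(1−A)/(16πσd²): d = √[L(1−A)/(16πσT_eq⁴)].
d = √[9.57×10²⁴ × 0.81 / (16π × 5.67×10⁻⁸ × (278)⁴)] = 2.13×10¹⁰ m = 0.143 AU.

d ≈ 0.143 AU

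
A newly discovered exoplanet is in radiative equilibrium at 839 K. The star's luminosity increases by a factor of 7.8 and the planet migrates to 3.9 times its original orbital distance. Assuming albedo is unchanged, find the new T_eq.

T_eq ∝ L^(1/4) · d^(−1/2).
T′ = 839 × 7.8^(1/4) / 3.9^(1/2) = 710 K.

T_eq ≈ 710 K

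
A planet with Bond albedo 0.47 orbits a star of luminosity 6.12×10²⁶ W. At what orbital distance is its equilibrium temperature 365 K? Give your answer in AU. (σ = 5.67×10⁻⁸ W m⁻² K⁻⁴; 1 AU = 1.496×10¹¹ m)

d ≈ 0.535 AU

From T_eq⁴ = L(1−A)/(16πσd²): d = √[L(1−A)/(16πσT_eq⁴)].
d = √[6.12×10²⁶ × 0.53 / (16π × 5.67×10⁻⁸ × (365)⁴)] = 8.01×10¹⁰ m = 0.535 AU.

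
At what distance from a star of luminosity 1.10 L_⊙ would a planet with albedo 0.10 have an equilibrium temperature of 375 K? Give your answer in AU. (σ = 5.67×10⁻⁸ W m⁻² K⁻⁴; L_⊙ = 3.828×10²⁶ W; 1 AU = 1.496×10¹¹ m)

L = 1.10 × 3.828×10²⁶ = 4.21×10²⁶ W.
From T_eq⁴ = L(1−A)/(16πσd²): d = √[L(1−A)/(16πσT_eq⁴)].
d = √[4.21×10²⁶ × 0.90 / (16π × 5.67×10⁻⁸ × (375)⁴)] = 8.20×10¹⁰ m = 0.548 AU.

d ≈ 0.548 AU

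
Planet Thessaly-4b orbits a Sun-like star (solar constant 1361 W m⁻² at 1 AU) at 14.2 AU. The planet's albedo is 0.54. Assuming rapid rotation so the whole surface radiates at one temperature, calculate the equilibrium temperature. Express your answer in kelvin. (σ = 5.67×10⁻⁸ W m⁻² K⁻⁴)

T_eq ≈ 60.8 K

Flux at 14.2 AU: S = 1361/14.2² = 6.75 W m⁻².
Energy balance: absorbed = emitted ⇒ πR²·S(1−A) = 4πR²·σT_eq⁴, so T_eq⁴ = S(1−A)/(4σ).
T_eq = [6.75 × 0.46 / (4 × 5.67×10⁻⁸)]^(1/4) = (1.37×10⁷)^(1/4) = 60.8 K.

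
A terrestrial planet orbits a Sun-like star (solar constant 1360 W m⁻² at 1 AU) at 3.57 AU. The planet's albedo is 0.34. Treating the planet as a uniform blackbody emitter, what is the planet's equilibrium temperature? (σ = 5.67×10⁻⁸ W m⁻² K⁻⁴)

Flux at 3.57 AU: S = 1360/3.57² = 107 W m⁻².
Energy balance: absorbed = emitted ⇒ πR²·S(1−A) = 4πR²·σT_eq⁴, so T_eq⁴ = S(1−A)/(4σ).
T_eq = [107 × 0.66 / (4 × 5.67×10⁻⁸)]^(1/4) = (3.11×10⁸)^(1/4) = 133 K.

T_eq ≈ 133 K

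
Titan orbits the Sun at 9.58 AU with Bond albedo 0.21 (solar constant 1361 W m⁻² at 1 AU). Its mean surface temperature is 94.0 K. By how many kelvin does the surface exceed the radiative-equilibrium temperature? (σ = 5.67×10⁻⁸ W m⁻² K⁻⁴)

S = 1361/9.58² = 14.83 W m⁻².
T_eq = [S(1−A)/(4σ)]^(1/4) = [14.83×0.79/(4×5.67×10⁻⁸)]^(1/4) = 84.8 K.
ΔT = T_surf − T_eq = 94 − 84.8.

ΔT ≈ 9.2 K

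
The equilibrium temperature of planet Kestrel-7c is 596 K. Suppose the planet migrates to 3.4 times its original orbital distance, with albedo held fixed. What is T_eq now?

T_eq ∝ L^(1/4) · d^(−1/2).
T′ = 596 / 3.4^(1/2) = 323 K.

T_eq ≈ 323 K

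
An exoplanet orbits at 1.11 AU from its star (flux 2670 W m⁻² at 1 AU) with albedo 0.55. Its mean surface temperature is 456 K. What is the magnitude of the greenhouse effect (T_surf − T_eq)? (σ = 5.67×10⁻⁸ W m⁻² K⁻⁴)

ΔT ≈ 199.9 K

S = 2670/1.11² = 2167 W m⁻².
T_eq = [S(1−A)/(4σ)]^(1/4) = [2167×0.45/(4×5.67×10⁻⁸)]^(1/4) = 256.1 K.
ΔT = T_surf − T_eq = 456 − 256.1.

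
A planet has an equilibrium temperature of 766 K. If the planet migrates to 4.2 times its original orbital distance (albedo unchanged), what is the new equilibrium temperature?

T_eq ∝ L^(1/4) · d^(−1/2).
T′ = 766 / 4.2^(1/2) = 374 K.

T_eq ≈ 374 K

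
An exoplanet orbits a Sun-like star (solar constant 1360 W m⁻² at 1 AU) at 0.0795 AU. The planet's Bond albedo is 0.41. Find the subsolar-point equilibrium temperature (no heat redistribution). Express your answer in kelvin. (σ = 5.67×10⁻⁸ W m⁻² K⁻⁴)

T_ss ≈ 1220 K

Flux at 0.0795 AU: S = 1360/0.0795² = 2.15×10⁵ W m⁻².
At the subsolar point the surface absorbs S(1−A) and emits σT⁴ per unit area — no factor of 4, since only the local patch is in balance.
T = [2.15×10⁵ × 0.59 / 5.67×10⁻⁸]^(1/4) = (2.24×10¹²)^(1/4) = 1220 K.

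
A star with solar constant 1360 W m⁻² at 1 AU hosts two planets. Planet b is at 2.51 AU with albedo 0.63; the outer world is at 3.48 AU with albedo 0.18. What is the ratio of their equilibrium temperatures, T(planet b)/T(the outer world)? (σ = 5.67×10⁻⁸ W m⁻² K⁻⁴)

T_eq = [S₀(1−A)/(4σd²)]^(1/4), so T ∝ (1−A)^(1/4) / √d.
T₁ = [1360×0.37/(4×5.67×10⁻⁸×2.51²)]^(1/4) = 136.99 K.
T₂ = [1360×0.82/(4×5.67×10⁻⁸×3.48²)]^(1/4) = 141.95 K.

T₁/T₂ ≈ 0.965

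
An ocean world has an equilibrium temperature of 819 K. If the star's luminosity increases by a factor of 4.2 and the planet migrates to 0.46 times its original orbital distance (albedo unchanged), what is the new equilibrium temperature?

T_eq ≈ 1730 K

T_eq ∝ L^(1/4) · d^(−1/2).
T′ = 819 × 4.2^(1/4) / 0.46^(1/2) = 1730 K.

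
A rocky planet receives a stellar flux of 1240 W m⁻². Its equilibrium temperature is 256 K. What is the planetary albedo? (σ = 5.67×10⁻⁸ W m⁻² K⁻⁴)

A ≈ 0.21

From T_eq⁴ = S(1−A)/(4σ): 1−A = 4σT_eq⁴/S.
1−A = 4 × 5.67×10⁻⁸ × (256)⁴ / 1240 = 0.786.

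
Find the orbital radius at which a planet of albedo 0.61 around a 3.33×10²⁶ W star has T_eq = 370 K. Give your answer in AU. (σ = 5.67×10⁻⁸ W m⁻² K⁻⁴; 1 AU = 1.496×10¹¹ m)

From T_eq⁴ = L(1−A)/(16πσd²): d = √[L(1−A)/(16πσT_eq⁴)].
d = √[3.33×10²⁶ × 0.39 / (16π × 5.67×10⁻⁸ × (370)⁴)] = 4.93×10¹⁰ m = 0.330 AU.

d ≈ 0.330 AU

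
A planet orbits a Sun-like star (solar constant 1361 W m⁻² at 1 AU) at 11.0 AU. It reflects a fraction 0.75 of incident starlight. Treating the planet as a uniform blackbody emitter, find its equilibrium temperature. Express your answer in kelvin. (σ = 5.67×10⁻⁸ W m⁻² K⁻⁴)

Flux at 11.0 AU: S = 1361/11.0² = 11.2 W m⁻².
Energy balance: absorbed = emitted ⇒ πR²·S(1−A) = 4πR²·σT_eq⁴, so T_eq⁴ = S(1−A)/(4σ).
T_eq = [11.2 × 0.25 / (4 × 5.67×10⁻⁸)]^(1/4) = (1.24×10⁷)^(1/4) = 59.3 K.

T_eq ≈ 59.3 K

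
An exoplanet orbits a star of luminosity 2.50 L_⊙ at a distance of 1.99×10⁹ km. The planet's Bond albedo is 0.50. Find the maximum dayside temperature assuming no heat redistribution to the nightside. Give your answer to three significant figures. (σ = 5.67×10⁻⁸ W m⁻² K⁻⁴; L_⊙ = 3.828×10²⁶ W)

d = 1.99×10⁹ km = 1.99×10¹² m.
L = 2.50 × 3.828×10²⁶ = 9.57×10²⁶ W.
Flux: S = L/(4πd²) = 9.57×10²⁶/(4π×(1.99×10¹²)²) = 19.2 W m⁻².
With no redistribution each surface element balances locally: S(1−A) = σT⁴.
T = [19.2 × 0.50 / 5.67×10⁻⁸]^(1/4) = (1.70×10⁸)^(1/4) = 114 K.

T_ss ≈ 114 K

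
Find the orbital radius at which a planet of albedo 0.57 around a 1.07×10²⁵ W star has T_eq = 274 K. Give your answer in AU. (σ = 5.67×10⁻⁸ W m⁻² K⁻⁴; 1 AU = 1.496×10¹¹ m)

From T_eq⁴ = L(1−A)/(16πσd²): d = √[L(1−A)/(16πσT_eq⁴)].
d = √[1.07×10²⁵ × 0.43 / (16π × 5.67×10⁻⁸ × (274)⁴)] = 1.69×10¹⁰ m = 0.113 AU.

d ≈ 0.113 AU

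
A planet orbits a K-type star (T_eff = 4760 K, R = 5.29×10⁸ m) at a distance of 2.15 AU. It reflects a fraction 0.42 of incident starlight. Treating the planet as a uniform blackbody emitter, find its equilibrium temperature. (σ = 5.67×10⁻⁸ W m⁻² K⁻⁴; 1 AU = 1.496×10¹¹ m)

d = 2.15 AU = 3.22×10¹¹ m.
L = 4πR_⋆²σT_⋆⁴ = 4π(5.29×10⁸)² × 5.67×10⁻⁸ × (4760)⁴ = 1.02×10²⁶ W.
S = L/(4πd²) = 78.7 W m⁻².
Energy balance: absorbed = emitted ⇒ πR²·S(1−A) = 4πR²·σT_eq⁴, so T_eq⁴ = S(1−A)/(4σ).
T_eq = [78.7 × 0.58 / (4 × 5.67×10⁻⁸)]^(1/4) = (2.01×10⁸)^(1/4) = 119 K.

T_eq ≈ 119 K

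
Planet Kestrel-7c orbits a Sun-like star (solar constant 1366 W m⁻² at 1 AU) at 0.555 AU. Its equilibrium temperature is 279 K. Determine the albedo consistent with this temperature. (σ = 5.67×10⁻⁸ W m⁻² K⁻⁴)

Flux at 0.555 AU: S = 1366/0.555² = 4430 W m⁻².
From T_eq⁴ = S(1−A)/(4σ): 1−A = 4σT_eq⁴/S.
1−A = 4 × 5.67×10⁻⁸ × (279)⁴ / 4430 = 0.310.

A ≈ 0.69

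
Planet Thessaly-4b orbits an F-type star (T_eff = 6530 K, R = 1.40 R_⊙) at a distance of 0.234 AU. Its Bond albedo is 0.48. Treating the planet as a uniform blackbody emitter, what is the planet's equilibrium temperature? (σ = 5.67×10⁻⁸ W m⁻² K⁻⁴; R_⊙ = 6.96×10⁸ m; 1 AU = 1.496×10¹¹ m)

T_eq ≈ 654 K

R_⋆ = 1.40 × 6.96×10⁸ = 9.74×10⁸ m.
d = 0.234 AU = 3.50×10¹⁰ m.
L = 4πR_⋆²σT_⋆⁴ = 4π(9.74×10⁸)² × 5.67×10⁻⁸ × (6530)⁴ = 1.23×10²⁷ W.
S = L/(4πd²) = 7.99×10⁴ W m⁻².
Energy balance: absorbed = emitted ⇒ πR²·S(1−A) = 4πR²·σT_eq⁴, so T_eq⁴ = S(1−A)/(4σ).
T_eq = [7.99×10⁴ × 0.52 / (4 × 5.67×10⁻⁸)]^(1/4) = (1.83×10¹¹)^(1/4) = 654 K.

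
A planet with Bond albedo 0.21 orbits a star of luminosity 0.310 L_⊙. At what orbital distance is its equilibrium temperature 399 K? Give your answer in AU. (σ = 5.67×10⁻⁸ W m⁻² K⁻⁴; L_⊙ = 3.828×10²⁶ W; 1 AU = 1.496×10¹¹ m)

L = 0.310 × 3.828×10²⁶ = 1.19×10²⁶ W.
From T_eq⁴ = L(1−A)/(16πσd²): d = √[L(1−A)/(16πσT_eq⁴)].
d = √[1.19×10²⁶ × 0.79 / (16π × 5.67×10⁻⁸ × (399)⁴)] = 3.60×10¹⁰ m = 0.241 AU.

d ≈ 0.241 AU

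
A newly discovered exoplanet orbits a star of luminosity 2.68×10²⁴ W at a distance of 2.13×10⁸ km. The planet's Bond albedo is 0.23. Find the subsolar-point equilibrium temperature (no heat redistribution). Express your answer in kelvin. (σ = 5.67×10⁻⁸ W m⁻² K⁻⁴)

T_ss ≈ 89.4 K

d = 2.13×10⁸ km = 2.13×10¹¹ m.
Flux: S = L/(4πd²) = 2.68×10²⁴/(4π×(2.13×10¹¹)²) = 4.70 W m⁻².
At the subsolar point the surface absorbs S(1−A) and emits σT⁴ per unit area — no factor of 4, since only the local patch is in balance.
T = [4.70 × 0.77 / 5.67×10⁻⁸]^(1/4) = (6.38×10⁷)^(1/4) = 89.4 K.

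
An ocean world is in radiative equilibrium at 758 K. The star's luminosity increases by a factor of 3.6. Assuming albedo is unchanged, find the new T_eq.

T_eq ≈ 1040 K

T_eq ∝ L^(1/4) · d^(−1/2).
T′ = 758 × 3.6^(1/4) = 1040 K.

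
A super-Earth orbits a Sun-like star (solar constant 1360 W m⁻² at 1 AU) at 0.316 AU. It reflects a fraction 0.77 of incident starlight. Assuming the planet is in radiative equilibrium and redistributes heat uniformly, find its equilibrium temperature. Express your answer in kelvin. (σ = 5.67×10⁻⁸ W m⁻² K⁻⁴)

T_eq ≈ 343 K

Flux at 0.316 AU: S = 1360/0.316² = 1.36×10⁴ W m⁻².
Energy balance: absorbed = emitted ⇒ πR²·S(1−A) = 4πR²·σT_eq⁴, so T_eq⁴ = S(1−A)/(4σ).
T_eq = [1.36×10⁴ × 0.23 / (4 × 5.67×10⁻⁸)]^(1/4) = (1.38×10¹⁰)^(1/4) = 343 K.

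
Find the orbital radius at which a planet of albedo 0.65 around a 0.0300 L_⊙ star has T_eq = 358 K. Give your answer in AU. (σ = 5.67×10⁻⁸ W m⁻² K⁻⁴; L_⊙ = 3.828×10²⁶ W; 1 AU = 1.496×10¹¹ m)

L = 0.0300 × 3.828×10²⁶ = 1.15×10²⁵ W.
From T_eq⁴ = L(1−A)/(16πσd²): d = √[L(1−A)/(16πσT_eq⁴)].
d = √[1.15×10²⁵ × 0.35 / (16π × 5.67×10⁻⁸ × (358)⁴)] = 9.27×10⁹ m = 0.0619 AU.

d ≈ 0.0619 AU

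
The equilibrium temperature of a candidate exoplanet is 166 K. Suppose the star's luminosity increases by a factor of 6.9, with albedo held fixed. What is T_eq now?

T_eq ∝ L^(1/4) · d^(−1/2).
T′ = 166 × 6.9^(1/4) = 269 K.

T_eq ≈ 269 K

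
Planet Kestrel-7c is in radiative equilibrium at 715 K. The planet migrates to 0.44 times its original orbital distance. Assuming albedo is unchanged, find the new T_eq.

T_eq ∝ L^(1/4) · d^(−1/2).
T′ = 715 / 0.44^(1/2) = 1080 K.

T_eq ≈ 1080 K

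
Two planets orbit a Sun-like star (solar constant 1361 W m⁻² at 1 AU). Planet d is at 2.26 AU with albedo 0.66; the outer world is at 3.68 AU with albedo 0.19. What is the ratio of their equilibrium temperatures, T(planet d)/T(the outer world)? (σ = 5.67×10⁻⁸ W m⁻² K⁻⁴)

T₁/T₂ ≈ 1.027

T_eq = [S₀(1−A)/(4σd²)]^(1/4), so T ∝ (1−A)^(1/4) / √d.
T₁ = [1361×0.34/(4×5.67×10⁻⁸×2.26²)]^(1/4) = 141.37 K.
T₂ = [1361×0.81/(4×5.67×10⁻⁸×3.68²)]^(1/4) = 137.64 K.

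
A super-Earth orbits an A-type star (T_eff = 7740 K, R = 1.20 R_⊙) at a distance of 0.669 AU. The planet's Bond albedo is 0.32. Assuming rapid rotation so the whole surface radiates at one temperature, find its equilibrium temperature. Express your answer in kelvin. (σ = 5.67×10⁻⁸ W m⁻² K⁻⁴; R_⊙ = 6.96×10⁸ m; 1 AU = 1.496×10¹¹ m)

R_⋆ = 1.20 × 6.96×10⁸ = 8.35×10⁸ m.
d = 0.669 AU = 1.00×10¹¹ m.
L = 4πR_⋆²σT_⋆⁴ = 4π(8.35×10⁸)² × 5.67×10⁻⁸ × (7740)⁴ = 1.78×10²⁷ W.
S = L/(4πd²) = 1.42×10⁴ W m⁻².
Energy balance: absorbed = emitted ⇒ πR²·S(1−A) = 4πR²·σT_eq⁴, so T_eq⁴ = S(1−A)/(4σ).
T_eq = [1.42×10⁴ × 0.68 / (4 × 5.67×10⁻⁸)]^(1/4) = (4.25×10¹⁰)^(1/4) = 454 K.

T_eq ≈ 454 K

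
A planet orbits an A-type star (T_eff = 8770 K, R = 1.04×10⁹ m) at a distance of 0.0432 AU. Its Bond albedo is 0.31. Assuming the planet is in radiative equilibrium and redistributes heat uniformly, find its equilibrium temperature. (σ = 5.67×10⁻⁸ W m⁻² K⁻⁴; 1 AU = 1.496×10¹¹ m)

T_eq ≈ 2270 K

d = 0.0432 AU = 6.46×10⁹ m.
L = 4πR_⋆²σT_⋆⁴ = 4π(1.04×10⁹)² × 5.67×10⁻⁸ × (8770)⁴ = 4.56×10²⁷ W.
S = L/(4πd²) = 8.69×10⁶ W m⁻².
Energy balance: absorbed = emitted ⇒ πR²·S(1−A) = 4πR²·σT_eq⁴, so T_eq⁴ = S(1−A)/(4σ).
T_eq = [8.69×10⁶ × 0.69 / (4 × 5.67×10⁻⁸)]^(1/4) = (2.64×10¹³)^(1/4) = 2270 K.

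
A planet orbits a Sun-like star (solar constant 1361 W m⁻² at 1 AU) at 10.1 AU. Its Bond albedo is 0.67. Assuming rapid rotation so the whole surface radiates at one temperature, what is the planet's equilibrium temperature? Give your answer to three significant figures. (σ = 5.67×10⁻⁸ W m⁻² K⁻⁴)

T_eq ≈ 66.4 K

Flux at 10.1 AU: S = 1361/10.1² = 13.3 W m⁻².
Energy balance: absorbed = emitted ⇒ πR²·S(1−A) = 4πR²·σT_eq⁴, so T_eq⁴ = S(1−A)/(4σ).
T_eq = [13.3 × 0.33 / (4 × 5.67×10⁻⁸)]^(1/4) = (1.94×10⁷)^(1/4) = 66.4 K.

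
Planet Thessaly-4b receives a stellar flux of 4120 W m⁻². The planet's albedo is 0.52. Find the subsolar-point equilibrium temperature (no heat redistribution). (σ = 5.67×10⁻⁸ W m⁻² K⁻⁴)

At the subsolar point the surface absorbs S(1−A) and emits σT⁴ per unit area — no factor of 4, since only the local patch is in balance.
T = [4120 × 0.48 / 5.67×10⁻⁸]^(1/4) = (3.49×10¹⁰)^(1/4) = 432 K.

T_ss ≈ 432 K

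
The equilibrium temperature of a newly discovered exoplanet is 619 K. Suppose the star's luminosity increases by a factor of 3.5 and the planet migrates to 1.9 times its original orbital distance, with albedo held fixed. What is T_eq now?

T_eq ∝ L^(1/4) · d^(−1/2).
T′ = 619 × 3.5^(1/4) / 1.9^(1/2) = 614 K.

T_eq ≈ 614 K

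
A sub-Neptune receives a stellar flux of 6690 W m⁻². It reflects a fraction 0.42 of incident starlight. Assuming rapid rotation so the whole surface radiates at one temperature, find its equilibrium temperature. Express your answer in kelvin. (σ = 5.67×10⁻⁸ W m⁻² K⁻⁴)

Energy balance: absorbed = emitted ⇒ πR²·S(1−A) = 4πR²·σT_eq⁴, so T_eq⁴ = S(1−A)/(4σ).
T_eq = [6690 × 0.58 / (4 × 5.67×10⁻⁸)]^(1/4) = (1.71×10¹⁰)^(1/4) = 362 K.

T_eq ≈ 362 K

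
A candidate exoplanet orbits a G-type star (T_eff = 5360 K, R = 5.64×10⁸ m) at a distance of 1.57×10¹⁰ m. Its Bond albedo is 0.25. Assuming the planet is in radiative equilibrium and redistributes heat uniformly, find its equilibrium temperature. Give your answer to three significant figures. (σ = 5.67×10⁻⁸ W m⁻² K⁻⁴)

T_eq ≈ 669 K

L = 4πR_⋆²σT_⋆⁴ = 4π(5.64×10⁸)² × 5.67×10⁻⁸ × (5360)⁴ = 1.87×10²⁶ W.
S = L/(4πd²) = 6.04×10⁴ W m⁻².
Energy balance: absorbed = emitted ⇒ πR²·S(1−A) = 4πR²·σT_eq⁴, so T_eq⁴ = S(1−A)/(4σ).
T_eq = [6.04×10⁴ × 0.75 / (4 × 5.67×10⁻⁸)]^(1/4) = (2.00×10¹¹)^(1/4) = 669 K.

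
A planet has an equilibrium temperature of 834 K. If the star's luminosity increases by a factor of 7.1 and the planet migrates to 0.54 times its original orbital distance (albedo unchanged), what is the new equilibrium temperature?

T_eq ∝ L^(1/4) · d^(−1/2).
T′ = 834 × 7.1^(1/4) / 0.54^(1/2) = 1850 K.

T_eq ≈ 1850 K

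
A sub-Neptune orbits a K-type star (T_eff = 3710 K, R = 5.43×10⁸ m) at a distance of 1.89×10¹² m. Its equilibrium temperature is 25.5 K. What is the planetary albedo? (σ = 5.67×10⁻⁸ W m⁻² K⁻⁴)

L = 4πR_⋆²σT_⋆⁴ = 4π(5.43×10⁸)² × 5.67×10⁻⁸ × (3710)⁴ = 3.98×10²⁵ W.
S = L/(4πd²) = 0.887 W m⁻².
From T_eq⁴ = S(1−A)/(4σ): 1−A = 4σT_eq⁴/S.
1−A = 4 × 5.67×10⁻⁸ × (25.5)⁴ / 0.887 = 0.108.

A ≈ 0.89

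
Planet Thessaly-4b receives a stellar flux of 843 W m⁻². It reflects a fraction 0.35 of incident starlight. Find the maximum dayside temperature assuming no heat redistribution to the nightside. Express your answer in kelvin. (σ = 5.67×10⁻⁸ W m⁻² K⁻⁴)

With no redistribution each surface element balances locally: S(1−A) = σT⁴.
T = [843 × 0.65 / 5.67×10⁻⁸]^(1/4) = (9.66×10⁹)^(1/4) = 314 K.

T_ss ≈ 314 K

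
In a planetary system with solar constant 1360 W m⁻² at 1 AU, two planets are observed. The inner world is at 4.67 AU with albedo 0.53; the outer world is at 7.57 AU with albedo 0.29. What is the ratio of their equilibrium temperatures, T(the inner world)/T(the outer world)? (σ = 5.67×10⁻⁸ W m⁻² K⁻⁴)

T₁/T₂ ≈ 1.148

T_eq = [S₀(1−A)/(4σd²)]^(1/4), so T ∝ (1−A)^(1/4) / √d.
T₁ = [1360×0.47/(4×5.67×10⁻⁸×4.67²)]^(1/4) = 106.62 K.
T₂ = [1360×0.71/(4×5.67×10⁻⁸×7.57²)]^(1/4) = 92.84 K.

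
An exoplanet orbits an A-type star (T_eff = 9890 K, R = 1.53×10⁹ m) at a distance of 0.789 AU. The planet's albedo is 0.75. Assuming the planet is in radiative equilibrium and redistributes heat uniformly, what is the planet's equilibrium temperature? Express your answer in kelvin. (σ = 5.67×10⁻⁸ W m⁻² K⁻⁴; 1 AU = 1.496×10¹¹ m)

T_eq ≈ 563 K

d = 0.789 AU = 1.18×10¹¹ m.
L = 4πR_⋆²σT_⋆⁴ = 4π(1.53×10⁹)² × 5.67×10⁻⁸ × (9890)⁴ = 1.60×10²⁸ W.
S = L/(4πd²) = 9.11×10⁴ W m⁻².
Energy balance: absorbed = emitted ⇒ πR²·S(1−A) = 4πR²·σT_eq⁴, so T_eq⁴ = S(1−A)/(4σ).
T_eq = [9.11×10⁴ × 0.25 / (4 × 5.67×10⁻⁸)]^(1/4) = (1.00×10¹¹)^(1/4) = 563 K.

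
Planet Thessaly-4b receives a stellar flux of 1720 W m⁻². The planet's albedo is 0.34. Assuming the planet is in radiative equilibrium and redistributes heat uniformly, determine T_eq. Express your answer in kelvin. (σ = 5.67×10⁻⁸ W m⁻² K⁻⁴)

Energy balance: absorbed = emitted ⇒ πR²·S(1−A) = 4πR²·σT_eq⁴, so T_eq⁴ = S(1−A)/(4σ).
T_eq = [1720 × 0.66 / (4 × 5.67×10⁻⁸)]^(1/4) = (5.01×10⁹)^(1/4) = 266 K.

T_eq ≈ 266 K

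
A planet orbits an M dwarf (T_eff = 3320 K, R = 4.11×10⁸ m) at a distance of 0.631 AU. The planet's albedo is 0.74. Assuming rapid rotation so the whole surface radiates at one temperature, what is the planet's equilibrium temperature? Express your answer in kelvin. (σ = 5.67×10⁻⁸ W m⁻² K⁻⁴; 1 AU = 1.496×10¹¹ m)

d = 0.631 AU = 9.44×10¹⁰ m.
L = 4πR_⋆²σT_⋆⁴ = 4π(4.11×10⁸)² × 5.67×10⁻⁸ × (3320)⁴ = 1.46×10²⁵ W.
S = L/(4πd²) = 131 W m⁻².
Energy balance: absorbed = emitted ⇒ πR²·S(1−A) = 4πR²·σT_eq⁴, so T_eq⁴ = S(1−A)/(4σ).
T_eq = [131 × 0.26 / (4 × 5.67×10⁻⁸)]^(1/4) = (1.50×10⁸)^(1/4) = 111 K.

T_eq ≈ 111 K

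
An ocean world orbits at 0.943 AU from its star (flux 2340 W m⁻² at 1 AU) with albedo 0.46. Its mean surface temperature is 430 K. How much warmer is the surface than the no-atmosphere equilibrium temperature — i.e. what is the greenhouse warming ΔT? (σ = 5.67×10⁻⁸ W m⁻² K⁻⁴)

ΔT ≈ 148.7 K

S = 2340/0.943² = 2631 W m⁻².
T_eq = [S(1−A)/(4σ)]^(1/4) = [2631×0.54/(4×5.67×10⁻⁸)]^(1/4) = 281.3 K.
ΔT = T_surf − T_eq = 430 − 281.3.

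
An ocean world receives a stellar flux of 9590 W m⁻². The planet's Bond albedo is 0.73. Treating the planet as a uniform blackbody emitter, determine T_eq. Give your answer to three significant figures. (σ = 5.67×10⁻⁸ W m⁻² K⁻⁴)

Energy balance: absorbed = emitted ⇒ πR²·S(1−A) = 4πR²·σT_eq⁴, so T_eq⁴ = S(1−A)/(4σ).
T_eq = [9590 × 0.27 / (4 × 5.67×10⁻⁸)]^(1/4) = (1.14×10¹⁰)^(1/4) = 327 K.

T_eq ≈ 327 K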